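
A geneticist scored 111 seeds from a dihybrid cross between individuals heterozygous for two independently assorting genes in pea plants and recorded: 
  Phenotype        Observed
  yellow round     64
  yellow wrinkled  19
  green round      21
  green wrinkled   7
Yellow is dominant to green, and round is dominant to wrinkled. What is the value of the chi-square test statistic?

0.199

A dihybrid F₂ with independent assortment and complete dominance at both loci gives a 9:3:3:1 phenotypic ratio.
Under the 9:3:3:1 hypothesis (Σ ratio = 16, N = 111):
  yellow round: 111 × 9/16 = 62.4375
  yellow wrinkled: 111 × 3/16 = 20.8125
  green round: 111 × 3/16 = 20.8125
  green wrinkled: 111 × 1/16 = 6.9375
χ² = Σ (O − E)² / E
  yellow round: (64 − 62.4375)² / 62.4375 = 0.0391
  yellow wrinkled: (19 − 20.8125)² / 20.8125 = 0.1578
  green round: (21 − 20.8125)² / 20.8125 = 0.0017
  green wrinkled: (7 − 6.9375)² / 6.9375 = 0.0006
χ² = 0.0391 + 0.1578 + 0.0017 + 0.0006 = 0.1992 ≈ 0.199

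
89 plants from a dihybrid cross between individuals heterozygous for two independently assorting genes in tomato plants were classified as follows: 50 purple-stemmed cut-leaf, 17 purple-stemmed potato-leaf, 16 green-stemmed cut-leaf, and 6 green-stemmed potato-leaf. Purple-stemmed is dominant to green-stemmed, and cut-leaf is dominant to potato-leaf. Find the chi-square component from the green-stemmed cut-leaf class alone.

0.028

A dihybrid F₂ with independent assortment and complete dominance at both loci gives a 9:3:3:1 phenotypic ratio.
Expected counts for N = 89 under a 9:3:3:1 ratio (total parts = 16):
  purple-stemmed cut-leaf: 89 × 9/16 = 50.0625
  purple-stemmed potato-leaf: 89 × 3/16 = 16.6875
  green-stemmed cut-leaf: 89 × 3/16 = 16.6875
  green-stemmed potato-leaf: 89 × 1/16 = 5.5625
Contribution of green-stemmed cut-leaf: (16 − 16.6875)² / 16.6875 = 0.0283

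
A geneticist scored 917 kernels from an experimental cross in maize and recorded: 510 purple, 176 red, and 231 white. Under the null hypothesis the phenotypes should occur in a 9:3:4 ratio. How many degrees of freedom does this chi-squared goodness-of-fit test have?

A goodness-of-fit test with 3 phenotype classes has df = 3 − 1 = 2.

2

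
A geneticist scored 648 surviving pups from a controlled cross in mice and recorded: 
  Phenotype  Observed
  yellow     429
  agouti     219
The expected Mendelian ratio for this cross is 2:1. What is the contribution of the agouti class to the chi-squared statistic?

0.042

The 2:1 ratio has 3 parts, so with N = 648 the expected counts are:
  yellow: 648 × 2/3 = 432
  agouti: 648 × 1/3 = 216
Contribution of agouti: (219 − 216)² / 216 = 0.0417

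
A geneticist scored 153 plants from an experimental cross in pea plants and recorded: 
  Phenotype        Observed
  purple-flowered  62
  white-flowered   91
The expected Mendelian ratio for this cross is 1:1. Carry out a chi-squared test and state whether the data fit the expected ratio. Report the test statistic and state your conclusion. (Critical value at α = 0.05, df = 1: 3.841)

5.497; not consistent

Under the 1:1 hypothesis (Σ ratio = 2, N = 153):
  purple-flowered: 153 × 1/2 = 76.5
  white-flowered: 153 × 1/2 = 76.5
χ² = Σ (O − E)² / E
  purple-flowered: (62 − 76.5)² / 76.5 = 2.7484
  white-flowered: (91 − 76.5)² / 76.5 = 2.7484
χ² = 2.7484 + 2.7484 = 5.4968 ≈ 5.497
Degrees of freedom = 2 − 1 = 1; critical value at α = 0.05 is 3.841.
Since 5.497 > 3.841, we reject the null hypothesis — the data do not fit the 1:1 ratio.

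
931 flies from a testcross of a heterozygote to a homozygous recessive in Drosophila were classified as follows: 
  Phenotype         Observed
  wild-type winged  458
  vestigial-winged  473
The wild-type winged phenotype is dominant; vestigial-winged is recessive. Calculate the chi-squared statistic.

0.242

A testcross of a heterozygote (Aa × aa) gives a 1:1 phenotypic ratio.
Under the 1:1 hypothesis (Σ ratio = 2, N = 931):
  wild-type winged: 931 × 1/2 = 465.5
  vestigial-winged: 931 × 1/2 = 465.5
χ² = Σ (O − E)² / E
  wild-type winged: (458 − 465.5)² / 465.5 = 0.1208
  vestigial-winged: (473 − 465.5)² / 465.5 = 0.1208
χ² = 0.1208 + 0.1208 = 0.2416 ≈ 0.242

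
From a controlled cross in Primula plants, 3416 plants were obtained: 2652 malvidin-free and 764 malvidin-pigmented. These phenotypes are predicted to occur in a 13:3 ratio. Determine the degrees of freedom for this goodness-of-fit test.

1

A goodness-of-fit test with 2 phenotype classes has df = 2 − 1 = 1.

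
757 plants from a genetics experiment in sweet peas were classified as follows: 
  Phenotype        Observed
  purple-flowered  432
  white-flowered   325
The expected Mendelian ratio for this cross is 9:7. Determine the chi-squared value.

0.206

Under the 9:7 hypothesis (Σ ratio = 16, N = 757):
  purple-flowered: 757 × 9/16 = 425.8125
  white-flowered: 757 × 7/16 = 331.1875
χ² = Σ (O − E)² / E
  purple-flowered: (432 − 425.8125)² / 425.8125 = 0.0899
  white-flowered: (325 − 331.1875)² / 331.1875 = 0.1156
χ² = 0.0899 + 0.1156 = 0.2055 ≈ 0.206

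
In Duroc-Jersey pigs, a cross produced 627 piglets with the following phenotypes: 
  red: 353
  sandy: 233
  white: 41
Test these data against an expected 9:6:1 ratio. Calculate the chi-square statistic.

0.103

Total ratio parts = 16. Expected numbers out of 627:
  red: 627 × 9/16 = 352.6875
  sandy: 627 × 6/16 = 235.125
  white: 627 × 1/16 = 39.1875
χ² = Σ (O − E)² / E
  red: (353 − 352.6875)² / 352.6875 = 0.0003
  sandy: (233 − 235.125)² / 235.125 = 0.0192
  white: (41 − 39.1875)² / 39.1875 = 0.0838
χ² = 0.0003 + 0.0192 + 0.0838 = 0.1033 ≈ 0.103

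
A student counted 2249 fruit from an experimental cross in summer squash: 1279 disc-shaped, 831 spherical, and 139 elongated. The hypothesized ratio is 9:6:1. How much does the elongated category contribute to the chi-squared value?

Total ratio parts = 16. Expected numbers out of 2249:
  disc-shaped: 2249 × 9/16 = 1265.0625
  spherical: 2249 × 6/16 = 843.375
  elongated: 2249 × 1/16 = 140.5625
Contribution of elongated: (139 − 140.5625)² / 140.5625 = 0.0174

0.017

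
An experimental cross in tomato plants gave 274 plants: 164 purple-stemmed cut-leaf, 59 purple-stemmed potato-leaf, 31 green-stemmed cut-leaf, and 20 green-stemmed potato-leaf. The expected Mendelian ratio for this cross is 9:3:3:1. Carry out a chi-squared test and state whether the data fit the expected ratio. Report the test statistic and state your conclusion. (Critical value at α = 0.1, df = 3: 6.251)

The 9:3:3:1 ratio has 16 parts, so with N = 274 the expected counts are:
  purple-stemmed cut-leaf: 274 × 9/16 = 154.125
  purple-stemmed potato-leaf: 274 × 3/16 = 51.375
  green-stemmed cut-leaf: 274 × 3/16 = 51.375
  green-stemmed potato-leaf: 274 × 1/16 = 17.125
χ² = Σ (O − E)² / E
  purple-stemmed cut-leaf: (164 − 154.125)² / 154.125 = 0.6327
  purple-stemmed potato-leaf: (59 − 51.375)² / 51.375 = 1.1317
  green-stemmed cut-leaf: (31 − 51.375)² / 51.375 = 8.0806
  green-stemmed potato-leaf: (20 − 17.125)² / 17.125 = 0.4827
χ² = 0.6327 + 1.1317 + 8.0806 + 0.4827 = 10.3277 ≈ 10.328
Degrees of freedom = 4 − 1 = 3; critical value at α = 0.1 is 6.251.
Since 10.328 > 6.251, we reject the null hypothesis — the data do not fit the 9:3:3:1 ratio.

10.328; not consistent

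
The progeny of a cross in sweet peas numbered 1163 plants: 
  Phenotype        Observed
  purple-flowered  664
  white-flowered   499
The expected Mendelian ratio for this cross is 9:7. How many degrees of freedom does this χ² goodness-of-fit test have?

A goodness-of-fit test with 2 phenotype classes has df = 2 − 1 = 1.

1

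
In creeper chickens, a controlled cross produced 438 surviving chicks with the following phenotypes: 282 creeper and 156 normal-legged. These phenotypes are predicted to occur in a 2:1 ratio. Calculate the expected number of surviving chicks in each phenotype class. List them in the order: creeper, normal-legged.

292, 146

Total ratio parts = 3. Expected numbers out of 438:
  creeper: 438 × 2/3 = 292
  normal-legged: 438 × 1/3 = 146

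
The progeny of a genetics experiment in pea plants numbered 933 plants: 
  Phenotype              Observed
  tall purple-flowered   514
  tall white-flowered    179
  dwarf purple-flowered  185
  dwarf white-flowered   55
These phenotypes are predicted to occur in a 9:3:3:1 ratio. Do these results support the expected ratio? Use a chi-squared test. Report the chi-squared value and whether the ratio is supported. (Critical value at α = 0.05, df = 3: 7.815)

Expected counts for N = 933 under a 9:3:3:1 ratio (total parts = 16):
  tall purple-flowered: 933 × 9/16 = 524.8125
  tall white-flowered: 933 × 3/16 = 174.9375
  dwarf purple-flowered: 933 × 3/16 = 174.9375
  dwarf white-flowered: 933 × 1/16 = 58.3125
χ² = Σ (O − E)² / E
  tall purple-flowered: (514 − 524.8125)² / 524.8125 = 0.2228
  tall white-flowered: (179 − 174.9375)² / 174.9375 = 0.0943
  dwarf purple-flowered: (185 − 174.9375)² / 174.9375 = 0.5788
  dwarf white-flowered: (55 − 58.3125)² / 58.3125 = 0.1882
χ² = 0.2228 + 0.0943 + 0.5788 + 0.1882 = 1.0841 ≈ 1.084
Degrees of freedom = 4 − 1 = 3; critical value at α = 0.05 is 7.815.
Since 1.084 < 7.815, we fail to reject the null hypothesis — the data are consistent with the 9:3:3:1 ratio.

1.084; consistent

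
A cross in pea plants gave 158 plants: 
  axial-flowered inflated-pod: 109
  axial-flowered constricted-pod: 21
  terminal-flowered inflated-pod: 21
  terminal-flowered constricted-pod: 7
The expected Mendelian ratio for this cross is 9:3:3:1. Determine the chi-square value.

10.416

The 9:3:3:1 ratio has 16 parts, so with N = 158 the expected counts are:
  axial-flowered inflated-pod: 158 × 9/16 = 88.875
  axial-flowered constricted-pod: 158 × 3/16 = 29.625
  terminal-flowered inflated-pod: 158 × 3/16 = 29.625
  terminal-flowered constricted-pod: 158 × 1/16 = 9.875
χ² = Σ (O − E)² / E
  axial-flowered inflated-pod: (109 − 88.875)² / 88.875 = 4.5571
  axial-flowered constricted-pod: (21 − 29.625)² / 29.625 = 2.5111
  terminal-flowered inflated-pod: (21 − 29.625)² / 29.625 = 2.5111
  terminal-flowered constricted-pod: (7 − 9.875)² / 9.875 = 0.8370
χ² = 4.5571 + 2.5111 + 2.5111 + 0.8370 = 10.4163 ≈ 10.416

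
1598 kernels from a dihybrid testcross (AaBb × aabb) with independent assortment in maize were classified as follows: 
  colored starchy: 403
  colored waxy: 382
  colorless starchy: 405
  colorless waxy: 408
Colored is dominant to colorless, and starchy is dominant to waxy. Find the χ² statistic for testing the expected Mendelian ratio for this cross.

A dihybrid testcross with independent assortment gives a 1:1:1:1 ratio.
Total ratio parts = 4. Expected numbers out of 1598:
  colored starchy: 1598 × 1/4 = 399.5
  colored waxy: 1598 × 1/4 = 399.5
  colorless starchy: 1598 × 1/4 = 399.5
  colorless waxy: 1598 × 1/4 = 399.5
χ² = Σ (O − E)² / E
  colored starchy: (403 − 399.5)² / 399.5 = 0.0307
  colored waxy: (382 − 399.5)² / 399.5 = 0.7666
  colorless starchy: (405 − 399.5)² / 399.5 = 0.0757
  colorless waxy: (408 − 399.5)² / 399.5 = 0.1809
χ² = 0.0307 + 0.7666 + 0.0757 + 0.1809 = 1.0539 ≈ 1.054

1.054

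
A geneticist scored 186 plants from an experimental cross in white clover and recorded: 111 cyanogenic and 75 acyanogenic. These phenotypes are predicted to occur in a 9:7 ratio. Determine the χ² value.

0.888

The 9:7 ratio has 16 parts, so with N = 186 the expected counts are:
  cyanogenic: 186 × 9/16 = 104.625
  acyanogenic: 186 × 7/16 = 81.375
χ² = Σ (O − E)² / E
  cyanogenic: (111 − 104.625)² / 104.625 = 0.3884
  acyanogenic: (75 − 81.375)² / 81.375 = 0.4994
χ² = 0.3884 + 0.4994 = 0.8878 ≈ 0.888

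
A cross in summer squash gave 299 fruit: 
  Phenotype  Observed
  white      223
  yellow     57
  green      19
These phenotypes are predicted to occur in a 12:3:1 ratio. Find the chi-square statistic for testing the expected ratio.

Total ratio parts = 16. Expected numbers out of 299:
  white: 299 × 12/16 = 224.25
  yellow: 299 × 3/16 = 56.0625
  green: 299 × 1/16 = 18.6875
χ² = Σ (O − E)² / E
  white: (223 − 224.25)² / 224.25 = 0.0070
  yellow: (57 − 56.0625)² / 56.0625 = 0.0157
  green: (19 − 18.6875)² / 18.6875 = 0.0052
χ² = 0.0070 + 0.0157 + 0.0052 = 0.0279 ≈ 0.028

0.028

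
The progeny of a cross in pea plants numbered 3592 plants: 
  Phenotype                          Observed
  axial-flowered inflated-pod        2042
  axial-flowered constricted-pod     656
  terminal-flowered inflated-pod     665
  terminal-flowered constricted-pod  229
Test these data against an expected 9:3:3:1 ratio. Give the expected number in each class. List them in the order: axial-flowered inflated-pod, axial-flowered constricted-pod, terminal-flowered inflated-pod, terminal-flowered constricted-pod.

2020.5, 673.5, 673.5, 224.5

Total ratio parts = 16. Expected numbers out of 3592:
  axial-flowered inflated-pod: 3592 × 9/16 = 2020.5
  axial-flowered constricted-pod: 3592 × 3/16 = 673.5
  terminal-flowered inflated-pod: 3592 × 3/16 = 673.5
  terminal-flowered constricted-pod: 3592 × 1/16 = 224.5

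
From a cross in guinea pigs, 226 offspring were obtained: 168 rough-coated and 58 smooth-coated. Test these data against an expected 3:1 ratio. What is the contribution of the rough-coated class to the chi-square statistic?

Total ratio parts = 4. Expected numbers out of 226:
  rough-coated: 226 × 3/4 = 169.5
  smooth-coated: 226 × 1/4 = 56.5
Contribution of rough-coated: (168 − 169.5)² / 169.5 = 0.0133

0.013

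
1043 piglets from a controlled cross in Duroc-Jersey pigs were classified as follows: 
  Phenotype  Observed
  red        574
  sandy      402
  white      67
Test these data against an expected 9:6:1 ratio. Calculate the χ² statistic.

Expected counts for N = 1043 under a 9:6:1 ratio (total parts = 16):
  red: 1043 × 9/16 = 586.6875
  sandy: 1043 × 6/16 = 391.125
  white: 1043 × 1/16 = 65.1875
χ² = Σ (O − E)² / E
  red: (574 − 586.6875)² / 586.6875 = 0.2744
  sandy: (402 − 391.125)² / 391.125 = 0.3024
  white: (67 − 65.1875)² / 65.1875 = 0.0504
χ² = 0.2744 + 0.3024 + 0.0504 = 0.6272 ≈ 0.627

0.627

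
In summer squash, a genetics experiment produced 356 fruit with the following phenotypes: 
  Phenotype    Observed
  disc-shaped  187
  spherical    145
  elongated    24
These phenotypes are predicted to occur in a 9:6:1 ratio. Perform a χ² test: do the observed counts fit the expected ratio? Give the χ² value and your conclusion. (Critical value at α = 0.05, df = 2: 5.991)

2.005; consistent

Total ratio parts = 16. Expected numbers out of 356:
  disc-shaped: 356 × 9/16 = 200.25
  spherical: 356 × 6/16 = 133.5
  elongated: 356 × 1/16 = 22.25
χ² = Σ (O − E)² / E
  disc-shaped: (187 − 200.25)² / 200.25 = 0.8767
  spherical: (145 − 133.5)² / 133.5 = 0.9906
  elongated: (24 − 22.25)² / 22.25 = 0.1376
χ² = 0.8767 + 0.9906 + 0.1376 = 2.0049 ≈ 2.005
Degrees of freedom = 3 − 1 = 2; critical value at α = 0.05 is 5.991.
Since 2.005 < 5.991, we fail to reject the null hypothesis — the data are consistent with the 9:6:1 ratio.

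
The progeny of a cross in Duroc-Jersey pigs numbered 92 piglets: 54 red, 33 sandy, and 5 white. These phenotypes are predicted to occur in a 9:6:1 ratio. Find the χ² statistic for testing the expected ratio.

0.261

Under the 9:6:1 hypothesis (Σ ratio = 16, N = 92):
  red: 92 × 9/16 = 51.75
  sandy: 92 × 6/16 = 34.5
  white: 92 × 1/16 = 5.75
χ² = Σ (O − E)² / E
  red: (54 − 51.75)² / 51.75 = 0.0978
  sandy: (33 − 34.5)² / 34.5 = 0.0652
  white: (5 − 5.75)² / 5.75 = 0.0978
χ² = 0.0978 + 0.0652 + 0.0978 = 0.2608 ≈ 0.261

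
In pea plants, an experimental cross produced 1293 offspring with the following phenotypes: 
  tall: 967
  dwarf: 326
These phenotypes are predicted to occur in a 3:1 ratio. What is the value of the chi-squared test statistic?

0.031

Total ratio parts = 4. Expected numbers out of 1293:
  tall: 1293 × 3/4 = 969.75
  dwarf: 1293 × 1/4 = 323.25
χ² = Σ (O − E)² / E
  tall: (967 − 969.75)² / 969.75 = 0.0078
  dwarf: (326 − 323.25)² / 323.25 = 0.0234
χ² = 0.0078 + 0.0234 = 0.0312 ≈ 0.031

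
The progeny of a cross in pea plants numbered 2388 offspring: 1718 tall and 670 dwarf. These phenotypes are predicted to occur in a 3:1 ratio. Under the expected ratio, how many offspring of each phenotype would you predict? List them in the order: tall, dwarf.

Total ratio parts = 4. Expected numbers out of 2388:
  tall: 2388 × 3/4 = 1791
  dwarf: 2388 × 1/4 = 597

1791, 597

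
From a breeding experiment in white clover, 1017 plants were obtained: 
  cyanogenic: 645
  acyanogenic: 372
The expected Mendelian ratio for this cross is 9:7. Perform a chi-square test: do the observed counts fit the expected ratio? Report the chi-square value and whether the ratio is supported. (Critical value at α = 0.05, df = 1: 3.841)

21.256; not consistent

Under the 9:7 hypothesis (Σ ratio = 16, N = 1017):
  cyanogenic: 1017 × 9/16 = 572.0625
  acyanogenic: 1017 × 7/16 = 444.9375
χ² = Σ (O − E)² / E
  cyanogenic: (645 − 572.0625)² / 572.0625 = 9.2995
  acyanogenic: (372 − 444.9375)² / 444.9375 = 11.9565
χ² = 9.2995 + 11.9565 = 21.256
Degrees of freedom = 2 − 1 = 1; critical value at α = 0.05 is 3.841.
Since 21.256 > 3.841, we reject the null hypothesis — the data do not fit the 9:7 ratio.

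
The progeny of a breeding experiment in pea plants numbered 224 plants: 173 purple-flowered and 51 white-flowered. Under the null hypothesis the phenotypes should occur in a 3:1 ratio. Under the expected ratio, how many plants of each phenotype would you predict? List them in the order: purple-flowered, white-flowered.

Total ratio parts = 4. Expected numbers out of 224:
  purple-flowered: 224 × 3/4 = 168
  white-flowered: 224 × 1/4 = 56

168, 56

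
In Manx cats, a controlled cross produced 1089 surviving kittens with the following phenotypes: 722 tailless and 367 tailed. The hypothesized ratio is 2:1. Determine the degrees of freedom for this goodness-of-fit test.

1

A goodness-of-fit test with 2 phenotype classes has df = 2 − 1 = 1.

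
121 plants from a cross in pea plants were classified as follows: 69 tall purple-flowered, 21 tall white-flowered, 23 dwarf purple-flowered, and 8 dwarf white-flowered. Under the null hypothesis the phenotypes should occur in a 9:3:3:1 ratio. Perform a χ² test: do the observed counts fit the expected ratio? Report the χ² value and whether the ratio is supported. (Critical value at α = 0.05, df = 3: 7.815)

Expected counts for N = 121 under a 9:3:3:1 ratio (total parts = 16):
  tall purple-flowered: 121 × 9/16 = 68.0625
  tall white-flowered: 121 × 3/16 = 22.6875
  dwarf purple-flowered: 121 × 3/16 = 22.6875
  dwarf white-flowered: 121 × 1/16 = 7.5625
χ² = Σ (O − E)² / E
  tall purple-flowered: (69 − 68.0625)² / 68.0625 = 0.0129
  tall white-flowered: (21 − 22.6875)² / 22.6875 = 0.1255
  dwarf purple-flowered: (23 − 22.6875)² / 22.6875 = 0.0043
  dwarf white-flowered: (8 − 7.5625)² / 7.5625 = 0.0253
χ² = 0.0129 + 0.1255 + 0.0043 + 0.0253 = 0.168
Degrees of freedom = 4 − 1 = 3; critical value at α = 0.05 is 7.815.
Since 0.168 < 7.815, we fail to reject the null hypothesis — the data are consistent with the 9:3:3:1 ratio.

0.168; consistent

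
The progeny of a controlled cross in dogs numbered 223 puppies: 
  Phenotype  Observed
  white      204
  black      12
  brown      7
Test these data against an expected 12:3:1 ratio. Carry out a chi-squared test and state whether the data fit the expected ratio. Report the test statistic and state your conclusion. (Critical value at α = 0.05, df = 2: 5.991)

Under the 12:3:1 hypothesis (Σ ratio = 16, N = 223):
  white: 223 × 12/16 = 167.25
  black: 223 × 3/16 = 41.8125
  brown: 223 × 1/16 = 13.9375
χ² = Σ (O − E)² / E
  white: (204 − 167.25)² / 167.25 = 8.0751
  black: (12 − 41.8125)² / 41.8125 = 21.2564
  brown: (7 − 13.9375)² / 13.9375 = 3.4532
χ² = 8.0751 + 21.2564 + 3.4532 = 32.7847 ≈ 32.785
Degrees of freedom = 3 − 1 = 2; critical value at α = 0.05 is 5.991.
Since 32.785 > 5.991, we reject the null hypothesis — the data do not fit the 12:3:1 ratio.

32.785; not consistent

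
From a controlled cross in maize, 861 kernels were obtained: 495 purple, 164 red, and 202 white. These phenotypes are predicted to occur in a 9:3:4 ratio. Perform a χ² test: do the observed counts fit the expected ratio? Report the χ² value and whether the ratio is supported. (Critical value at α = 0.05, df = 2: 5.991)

1.092; consistent

Under the 9:3:4 hypothesis (Σ ratio = 16, N = 861):
  purple: 861 × 9/16 = 484.3125
  red: 861 × 3/16 = 161.4375
  white: 861 × 4/16 = 215.25
χ² = Σ (O − E)² / E
  purple: (495 − 484.3125)² / 484.3125 = 0.2358
  red: (164 − 161.4375)² / 161.4375 = 0.0407
  white: (202 − 215.25)² / 215.25 = 0.8156
χ² = 0.2358 + 0.0407 + 0.8156 = 1.0921 ≈ 1.092
Degrees of freedom = 3 − 1 = 2; critical value at α = 0.05 is 5.991.
Since 1.092 < 5.991, we fail to reject the null hypothesis — the data are consistent with the 9:3:4 ratio.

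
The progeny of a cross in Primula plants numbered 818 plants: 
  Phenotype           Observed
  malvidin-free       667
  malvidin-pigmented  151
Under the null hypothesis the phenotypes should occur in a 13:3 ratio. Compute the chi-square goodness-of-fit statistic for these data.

Total ratio parts = 16. Expected numbers out of 818:
  malvidin-free: 818 × 13/16 = 664.625
  malvidin-pigmented: 818 × 3/16 = 153.375
χ² = Σ (O − E)² / E
  malvidin-free: (667 − 664.625)² / 664.625 = 0.0085
  malvidin-pigmented: (151 − 153.375)² / 153.375 = 0.0368
χ² = 0.0085 + 0.0368 = 0.0453 ≈ 0.045

0.045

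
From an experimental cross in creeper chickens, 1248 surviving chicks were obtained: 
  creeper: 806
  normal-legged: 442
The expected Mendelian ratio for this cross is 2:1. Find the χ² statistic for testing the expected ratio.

2.438

Under the 2:1 hypothesis (Σ ratio = 3, N = 1248):
  creeper: 1248 × 2/3 = 832
  normal-legged: 1248 × 1/3 = 416
χ² = Σ (O − E)² / E
  creeper: (806 − 832)² / 832 = 0.8125
  normal-legged: (442 − 416)² / 416 = 1.6250
χ² = 0.8125 + 1.6250 = 2.4375 ≈ 2.438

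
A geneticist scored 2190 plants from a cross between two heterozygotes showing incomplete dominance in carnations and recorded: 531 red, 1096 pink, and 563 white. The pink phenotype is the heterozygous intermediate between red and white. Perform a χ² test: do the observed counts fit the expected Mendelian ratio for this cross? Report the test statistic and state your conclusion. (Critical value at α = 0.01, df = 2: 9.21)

With incomplete dominance, a heterozygote × heterozygote cross gives a 1:2:1 phenotypic ratio.
The 1:2:1 ratio has 4 parts, so with N = 2190 the expected counts are:
  red: 2190 × 1/4 = 547.5
  pink: 2190 × 2/4 = 1095
  white: 2190 × 1/4 = 547.5
χ² = Σ (O − E)² / E
  red: (531 − 547.5)² / 547.5 = 0.4973
  pink: (1096 − 1095)² / 1095 = 0.0009
  white: (563 − 547.5)² / 547.5 = 0.4388
χ² = 0.4973 + 0.0009 + 0.4388 = 0.937
Degrees of freedom = 3 − 1 = 2; critical value at α = 0.01 is 9.21.
Since 0.937 < 9.21, we fail to reject the null hypothesis — the data are consistent with the 1:2:1 ratio.

0.937; consistent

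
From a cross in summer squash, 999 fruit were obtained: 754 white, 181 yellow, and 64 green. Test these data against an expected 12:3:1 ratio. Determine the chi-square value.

Expected counts for N = 999 under a 12:3:1 ratio (total parts = 16):
  white: 999 × 12/16 = 749.25
  yellow: 999 × 3/16 = 187.3125
  green: 999 × 1/16 = 62.4375
χ² = Σ (O − E)² / E
  white: (754 − 749.25)² / 749.25 = 0.0301
  yellow: (181 − 187.3125)² / 187.3125 = 0.2127
  green: (64 − 62.4375)² / 62.4375 = 0.0391
χ² = 0.0301 + 0.2127 + 0.0391 = 0.2819 ≈ 0.282

0.282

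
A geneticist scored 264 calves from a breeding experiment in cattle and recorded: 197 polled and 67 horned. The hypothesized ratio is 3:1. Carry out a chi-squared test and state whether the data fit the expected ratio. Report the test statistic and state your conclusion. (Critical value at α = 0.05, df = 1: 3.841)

Under the 3:1 hypothesis (Σ ratio = 4, N = 264):
  polled: 264 × 3/4 = 198
  horned: 264 × 1/4 = 66
χ² = Σ (O − E)² / E
  polled: (197 − 198)² / 198 = 0.0051
  horned: (67 − 66)² / 66 = 0.0152
χ² = 0.0051 + 0.0152 = 0.0203 ≈ 0.020
Degrees of freedom = 2 − 1 = 1; critical value at α = 0.05 is 3.841.
Since 0.020 < 3.841, we fail to reject the null hypothesis — the data are consistent with the 3:1 ratio.

0.020; consistent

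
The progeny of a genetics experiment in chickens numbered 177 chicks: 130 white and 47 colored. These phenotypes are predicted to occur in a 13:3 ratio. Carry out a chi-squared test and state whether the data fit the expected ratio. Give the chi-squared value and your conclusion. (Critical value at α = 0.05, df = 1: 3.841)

The 13:3 ratio has 16 parts, so with N = 177 the expected counts are:
  white: 177 × 13/16 = 143.8125
  colored: 177 × 3/16 = 33.1875
χ² = Σ (O − E)² / E
  white: (130 − 143.8125)² / 143.8125 = 1.3266
  colored: (47 − 33.1875)² / 33.1875 = 5.7487
χ² = 1.3266 + 5.7487 = 7.0753 ≈ 7.075
Degrees of freedom = 2 − 1 = 1; critical value at α = 0.05 is 3.841.
Since 7.075 > 3.841, we reject the null hypothesis — the data do not fit the 13:3 ratio.

7.075; not consistent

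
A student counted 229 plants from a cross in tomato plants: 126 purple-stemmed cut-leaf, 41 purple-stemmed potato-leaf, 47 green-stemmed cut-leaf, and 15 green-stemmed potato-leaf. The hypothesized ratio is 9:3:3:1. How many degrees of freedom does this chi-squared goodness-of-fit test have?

3

A goodness-of-fit test with 4 phenotype classes has df = 4 − 1 = 3.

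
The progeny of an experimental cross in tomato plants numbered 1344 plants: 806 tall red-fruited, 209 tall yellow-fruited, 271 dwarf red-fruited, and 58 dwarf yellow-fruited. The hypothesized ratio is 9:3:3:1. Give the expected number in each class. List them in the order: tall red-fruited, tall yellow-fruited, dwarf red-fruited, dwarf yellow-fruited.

756, 252, 252, 84

Under the 9:3:3:1 hypothesis (Σ ratio = 16, N = 1344):
  tall red-fruited: 1344 × 9/16 = 756
  tall yellow-fruited: 1344 × 3/16 = 252
  dwarf red-fruited: 1344 × 3/16 = 252
  dwarf yellow-fruited: 1344 × 1/16 = 84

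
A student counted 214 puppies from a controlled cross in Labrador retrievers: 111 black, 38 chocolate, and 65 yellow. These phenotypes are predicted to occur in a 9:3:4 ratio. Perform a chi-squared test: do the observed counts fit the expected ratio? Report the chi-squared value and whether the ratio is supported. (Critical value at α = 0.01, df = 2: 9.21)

The 9:3:4 ratio has 16 parts, so with N = 214 the expected counts are:
  black: 214 × 9/16 = 120.375
  chocolate: 214 × 3/16 = 40.125
  yellow: 214 × 4/16 = 53.5
χ² = Σ (O − E)² / E
  black: (111 − 120.375)² / 120.375 = 0.7301
  chocolate: (38 − 40.125)² / 40.125 = 0.1125
  yellow: (65 − 53.5)² / 53.5 = 2.4720
χ² = 0.7301 + 0.1125 + 2.4720 = 3.3146 ≈ 3.315
Degrees of freedom = 3 − 1 = 2; critical value at α = 0.01 is 9.21.
Since 3.315 < 9.21, we fail to reject the null hypothesis — the data are consistent with the 9:3:4 ratio.

3.315; consistent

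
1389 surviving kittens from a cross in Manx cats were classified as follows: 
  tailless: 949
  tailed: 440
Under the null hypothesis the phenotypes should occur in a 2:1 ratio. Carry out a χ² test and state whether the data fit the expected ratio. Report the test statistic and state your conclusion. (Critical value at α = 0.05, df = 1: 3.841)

1.714; consistent

Under the 2:1 hypothesis (Σ ratio = 3, N = 1389):
  tailless: 1389 × 2/3 = 926
  tailed: 1389 × 1/3 = 463
χ² = Σ (O − E)² / E
  tailless: (949 − 926)² / 926 = 0.5713
  tailed: (440 − 463)² / 463 = 1.1425
χ² = 0.5713 + 1.1425 = 1.7138 ≈ 1.714
Degrees of freedom = 2 − 1 = 1; critical value at α = 0.05 is 3.841.
Since 1.714 < 3.841, we fail to reject the null hypothesis — the data are consistent with the 2:1 ratio.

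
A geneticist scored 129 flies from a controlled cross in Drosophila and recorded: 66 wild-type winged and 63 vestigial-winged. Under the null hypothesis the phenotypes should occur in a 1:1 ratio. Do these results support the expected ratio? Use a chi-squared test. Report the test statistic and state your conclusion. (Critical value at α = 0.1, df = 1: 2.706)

The 1:1 ratio has 2 parts, so with N = 129 the expected counts are:
  wild-type winged: 129 × 1/2 = 64.5
  vestigial-winged: 129 × 1/2 = 64.5
χ² = Σ (O − E)² / E
  wild-type winged: (66 − 64.5)² / 64.5 = 0.0349
  vestigial-winged: (63 − 64.5)² / 64.5 = 0.0349
χ² = 0.0349 + 0.0349 = 0.0698 ≈ 0.070
Degrees of freedom = 2 − 1 = 1; critical value at α = 0.1 is 2.706.
Since 0.070 < 2.706, we fail to reject the null hypothesis — the data are consistent with the 1:1 ratio.

0.070; consistent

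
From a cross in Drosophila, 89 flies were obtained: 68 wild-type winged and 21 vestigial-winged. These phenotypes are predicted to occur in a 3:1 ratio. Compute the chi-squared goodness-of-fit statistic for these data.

0.094

The 3:1 ratio has 4 parts, so with N = 89 the expected counts are:
  wild-type winged: 89 × 3/4 = 66.75
  vestigial-winged: 89 × 1/4 = 22.25
χ² = Σ (O − E)² / E
  wild-type winged: (68 − 66.75)² / 66.75 = 0.0234
  vestigial-winged: (21 − 22.25)² / 22.25 = 0.0702
χ² = 0.0234 + 0.0702 = 0.0936 ≈ 0.094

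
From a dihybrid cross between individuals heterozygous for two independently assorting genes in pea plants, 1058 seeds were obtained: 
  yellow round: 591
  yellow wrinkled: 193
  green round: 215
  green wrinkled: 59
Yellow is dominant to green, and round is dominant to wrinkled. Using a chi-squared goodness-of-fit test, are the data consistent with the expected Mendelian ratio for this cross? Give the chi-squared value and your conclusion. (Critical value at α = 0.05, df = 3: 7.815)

A dihybrid F₂ with independent assortment and complete dominance at both loci gives a 9:3:3:1 phenotypic ratio.
Under the 9:3:3:1 hypothesis (Σ ratio = 16, N = 1058):
  yellow round: 1058 × 9/16 = 595.125
  yellow wrinkled: 1058 × 3/16 = 198.375
  green round: 1058 × 3/16 = 198.375
  green wrinkled: 1058 × 1/16 = 66.125
χ² = Σ (O − E)² / E
  yellow round: (591 − 595.125)² / 595.125 = 0.0286
  yellow wrinkled: (193 − 198.375)² / 198.375 = 0.1456
  green round: (215 − 198.375)² / 198.375 = 1.3933
  green wrinkled: (59 − 66.125)² / 66.125 = 0.7677
χ² = 0.0286 + 0.1456 + 1.3933 + 0.7677 = 2.3352 ≈ 2.335
Degrees of freedom = 4 − 1 = 3; critical value at α = 0.05 is 7.815.
Since 2.335 < 7.815, we fail to reject the null hypothesis — the data are consistent with the 9:3:3:1 ratio.

2.335; consistent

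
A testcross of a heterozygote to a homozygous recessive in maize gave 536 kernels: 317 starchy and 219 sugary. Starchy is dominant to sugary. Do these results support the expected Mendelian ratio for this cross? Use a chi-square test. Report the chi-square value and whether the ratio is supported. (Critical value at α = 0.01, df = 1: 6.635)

17.918; not consistent

A testcross of a heterozygote (Aa × aa) gives a 1:1 phenotypic ratio.
Under the 1:1 hypothesis (Σ ratio = 2, N = 536):
  starchy: 536 × 1/2 = 268
  sugary: 536 × 1/2 = 268
χ² = Σ (O − E)² / E
  starchy: (317 − 268)² / 268 = 8.9590
  sugary: (219 − 268)² / 268 = 8.9590
χ² = 8.9590 + 8.9590 = 17.918
Degrees of freedom = 2 − 1 = 1; critical value at α = 0.01 is 6.635.
Since 17.918 > 6.635, we reject the null hypothesis — the data do not fit the 1:1 ratio.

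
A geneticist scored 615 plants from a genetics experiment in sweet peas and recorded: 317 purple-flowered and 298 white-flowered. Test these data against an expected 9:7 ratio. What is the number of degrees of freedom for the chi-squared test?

1

A goodness-of-fit test with 2 phenotype classes has df = 2 − 1 = 1.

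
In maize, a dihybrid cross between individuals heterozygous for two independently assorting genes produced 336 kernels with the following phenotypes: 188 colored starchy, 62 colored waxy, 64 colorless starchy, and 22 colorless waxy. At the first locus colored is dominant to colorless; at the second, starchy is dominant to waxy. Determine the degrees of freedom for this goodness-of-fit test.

A dihybrid F₂ with independent assortment and complete dominance at both loci gives a 9:3:3:1 phenotypic ratio.
A goodness-of-fit test with 4 phenotype classes has df = 4 − 1 = 3.

3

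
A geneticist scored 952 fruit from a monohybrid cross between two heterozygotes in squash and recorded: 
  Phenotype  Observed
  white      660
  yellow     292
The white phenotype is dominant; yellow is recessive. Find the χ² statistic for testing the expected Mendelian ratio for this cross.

16.336

For a monohybrid cross between heterozygotes with complete dominance, the expected phenotypic ratio is 3:1.
Under the 3:1 hypothesis (Σ ratio = 4, N = 952):
  white: 952 × 3/4 = 714
  yellow: 952 × 1/4 = 238
χ² = Σ (O − E)² / E
  white: (660 − 714)² / 714 = 4.0840
  yellow: (292 − 238)² / 238 = 12.2521
χ² = 4.0840 + 12.2521 = 16.3361 ≈ 16.336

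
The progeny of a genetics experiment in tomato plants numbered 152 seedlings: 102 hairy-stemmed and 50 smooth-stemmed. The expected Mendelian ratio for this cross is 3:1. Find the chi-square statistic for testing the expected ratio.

5.053

Expected counts for N = 152 under a 3:1 ratio (total parts = 4):
  hairy-stemmed: 152 × 3/4 = 114
  smooth-stemmed: 152 × 1/4 = 38
χ² = Σ (O − E)² / E
  hairy-stemmed: (102 − 114)² / 114 = 1.2632
  smooth-stemmed: (50 − 38)² / 38 = 3.7895
χ² = 1.2632 + 3.7895 = 5.0527 ≈ 5.053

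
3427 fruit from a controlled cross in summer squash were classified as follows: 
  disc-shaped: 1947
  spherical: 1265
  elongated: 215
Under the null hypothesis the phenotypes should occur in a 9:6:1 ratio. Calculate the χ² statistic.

0.512

Expected counts for N = 3427 under a 9:6:1 ratio (total parts = 16):
  disc-shaped: 3427 × 9/16 = 1927.6875
  spherical: 3427 × 6/16 = 1285.125
  elongated: 3427 × 1/16 = 214.1875
χ² = Σ (O − E)² / E
  disc-shaped: (1947 − 1927.6875)² / 1927.6875 = 0.1935
  spherical: (1265 − 1285.125)² / 1285.125 = 0.3152
  elongated: (215 − 214.1875)² / 214.1875 = 0.0031
χ² = 0.1935 + 0.3152 + 0.0031 = 0.5118 ≈ 0.512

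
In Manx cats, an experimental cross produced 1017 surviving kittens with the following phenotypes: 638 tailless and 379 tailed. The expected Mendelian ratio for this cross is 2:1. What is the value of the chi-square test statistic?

Total ratio parts = 3. Expected numbers out of 1017:
  tailless: 1017 × 2/3 = 678
  tailed: 1017 × 1/3 = 339
χ² = Σ (O − E)² / E
  tailless: (638 − 678)² / 678 = 2.3599
  tailed: (379 − 339)² / 339 = 4.7198
χ² = 2.3599 + 4.7198 = 7.0797 ≈ 7.080

7.080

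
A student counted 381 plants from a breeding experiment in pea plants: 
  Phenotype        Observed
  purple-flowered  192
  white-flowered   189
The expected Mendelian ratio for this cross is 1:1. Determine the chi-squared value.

The 1:1 ratio has 2 parts, so with N = 381 the expected counts are:
  purple-flowered: 381 × 1/2 = 190.5
  white-flowered: 381 × 1/2 = 190.5
χ² = Σ (O − E)² / E
  purple-flowered: (192 − 190.5)² / 190.5 = 0.0118
  white-flowered: (189 − 190.5)² / 190.5 = 0.0118
χ² = 0.0118 + 0.0118 = 0.0236 ≈ 0.024

0.024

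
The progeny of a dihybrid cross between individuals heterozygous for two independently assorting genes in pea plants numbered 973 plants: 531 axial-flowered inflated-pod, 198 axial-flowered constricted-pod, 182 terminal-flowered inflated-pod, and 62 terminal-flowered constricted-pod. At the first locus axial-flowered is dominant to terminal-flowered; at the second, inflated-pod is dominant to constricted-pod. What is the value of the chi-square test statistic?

1.838

A dihybrid F₂ with independent assortment and complete dominance at both loci gives a 9:3:3:1 phenotypic ratio.
The 9:3:3:1 ratio has 16 parts, so with N = 973 the expected counts are:
  axial-flowered inflated-pod: 973 × 9/16 = 547.3125
  axial-flowered constricted-pod: 973 × 3/16 = 182.4375
  terminal-flowered inflated-pod: 973 × 3/16 = 182.4375
  terminal-flowered constricted-pod: 973 × 1/16 = 60.8125
χ² = Σ (O − E)² / E
  axial-flowered inflated-pod: (531 − 547.3125)² / 547.3125 = 0.4862
  axial-flowered constricted-pod: (198 − 182.4375)² / 182.4375 = 1.3275
  terminal-flowered inflated-pod: (182 − 182.4375)² / 182.4375 = 0.0010
  terminal-flowered constricted-pod: (62 − 60.8125)² / 60.8125 = 0.0232
χ² = 0.4862 + 1.3275 + 0.0010 + 0.0232 = 1.8379 ≈ 1.838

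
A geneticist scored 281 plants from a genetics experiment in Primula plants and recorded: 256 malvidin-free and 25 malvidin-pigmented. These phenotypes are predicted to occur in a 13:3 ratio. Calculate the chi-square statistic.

Total ratio parts = 16. Expected numbers out of 281:
  malvidin-free: 281 × 13/16 = 228.3125
  malvidin-pigmented: 281 × 3/16 = 52.6875
χ² = Σ (O − E)² / E
  malvidin-free: (256 − 228.3125)² / 228.3125 = 3.3577
  malvidin-pigmented: (25 − 52.6875)² / 52.6875 = 14.5499
χ² = 3.3577 + 14.5499 = 17.9076 ≈ 17.908

17.908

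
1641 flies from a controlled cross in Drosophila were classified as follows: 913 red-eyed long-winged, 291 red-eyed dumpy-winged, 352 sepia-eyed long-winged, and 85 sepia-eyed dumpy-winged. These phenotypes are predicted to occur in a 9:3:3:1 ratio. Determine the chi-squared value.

Expected counts for N = 1641 under a 9:3:3:1 ratio (total parts = 16):
  red-eyed long-winged: 1641 × 9/16 = 923.0625
  red-eyed dumpy-winged: 1641 × 3/16 = 307.6875
  sepia-eyed long-winged: 1641 × 3/16 = 307.6875
  sepia-eyed dumpy-winged: 1641 × 1/16 = 102.5625
χ² = Σ (O − E)² / E
  red-eyed long-winged: (913 − 923.0625)² / 923.0625 = 0.1097
  red-eyed dumpy-winged: (291 − 307.6875)² / 307.6875 = 0.9051
  sepia-eyed long-winged: (352 − 307.6875)² / 307.6875 = 6.3818
  sepia-eyed dumpy-winged: (85 − 102.5625)² / 102.5625 = 3.0074
χ² = 0.1097 + 0.9051 + 6.3818 + 3.0074 = 10.404

10.404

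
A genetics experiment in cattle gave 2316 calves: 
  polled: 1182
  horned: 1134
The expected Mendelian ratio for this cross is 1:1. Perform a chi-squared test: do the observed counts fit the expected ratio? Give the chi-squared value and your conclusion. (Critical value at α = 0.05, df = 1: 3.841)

0.995; consistent

Expected counts for N = 2316 under a 1:1 ratio (total parts = 2):
  polled: 2316 × 1/2 = 1158
  horned: 2316 × 1/2 = 1158
χ² = Σ (O − E)² / E
  polled: (1182 − 1158)² / 1158 = 0.4974
  horned: (1134 − 1158)² / 1158 = 0.4974
χ² = 0.4974 + 0.4974 = 0.9948 ≈ 0.995
Degrees of freedom = 2 − 1 = 1; critical value at α = 0.05 is 3.841.
Since 0.995 < 3.841, we fail to reject the null hypothesis — the data are consistent with the 1:1 ratio.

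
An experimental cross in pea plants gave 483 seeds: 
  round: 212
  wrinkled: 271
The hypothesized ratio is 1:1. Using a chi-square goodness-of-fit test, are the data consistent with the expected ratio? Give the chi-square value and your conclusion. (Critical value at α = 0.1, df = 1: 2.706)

Total ratio parts = 2. Expected numbers out of 483:
  round: 483 × 1/2 = 241.5
  wrinkled: 483 × 1/2 = 241.5
χ² = Σ (O − E)² / E
  round: (212 − 241.5)² / 241.5 = 3.6035
  wrinkled: (271 − 241.5)² / 241.5 = 3.6035
χ² = 3.6035 + 3.6035 = 7.207
Degrees of freedom = 2 − 1 = 1; critical value at α = 0.1 is 2.706.
Since 7.207 > 2.706, we reject the null hypothesis — the data do not fit the 1:1 ratio.

7.207; not consistent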